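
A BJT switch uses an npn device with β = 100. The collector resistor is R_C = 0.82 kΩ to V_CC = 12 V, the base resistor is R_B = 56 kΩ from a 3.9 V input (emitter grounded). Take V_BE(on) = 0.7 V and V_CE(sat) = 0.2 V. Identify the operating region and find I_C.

Assume active. Base-emitter loop: I_B = (V_BB − V_BE)/R_B = (3.9 − 0.7)/56 = 0.0571 mA.
I_C = β·I_B = 100×0.0571 = 5.71 mA.
V_CE = V_CC − I_C·R_C = 12 − 5.71×0.82 = 7.31 V > V_CE(sat), so the active-region assumption holds.

active; I_C ≈ 5.7 mA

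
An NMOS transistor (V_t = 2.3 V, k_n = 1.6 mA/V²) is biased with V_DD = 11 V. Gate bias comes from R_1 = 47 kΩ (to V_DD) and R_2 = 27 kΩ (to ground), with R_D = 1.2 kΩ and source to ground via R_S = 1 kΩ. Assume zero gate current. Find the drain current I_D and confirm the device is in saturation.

I_D ≈ 0.75 mA

V_G = V_DD·R_2/(R_1+R_2) = 11×27/74 = 4.01 V.
Assume saturation: I_D = (k_n/2)(V_GS − V_t)² with V_GS = V_G − I_D·R_S = 4.01 − 1·I_D.
Substituting gives 0.8·I_D² − 3.74·I_D + 2.35 = 0, with roots I_D = 0.747 or 3.93 mA.
The root I_D = 3.93 mA gives V_GS = 0.0836 V ≤ V_t, so take I_D = 0.747 mA.
Then V_GS = 3.27 V and V_DS = V_DD − I_D(R_D+R_S) = 11 − 0.747×2.2 = 9.36 V.
Saturation requires V_DS ≥ V_GS − V_t = 0.966 V; 9.36 ≥ 0.966 ✓.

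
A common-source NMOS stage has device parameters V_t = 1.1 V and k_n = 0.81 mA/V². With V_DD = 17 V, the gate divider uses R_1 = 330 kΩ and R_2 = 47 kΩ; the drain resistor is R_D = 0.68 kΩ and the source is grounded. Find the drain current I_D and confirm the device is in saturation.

V_G = V_DD·R_2/(R_1+R_2) = 17×47/377 = 2.12 V. With the source grounded, V_GS = V_G = 2.12 V.
Assume saturation: I_D = (k_n/2)(V_GS − V_t)² = (0.81/2)×(2.12 − 1.1)² = 0.405×1.02² = 0.421 mA.
V_DS = V_DD − I_D·R_D = 17 − 0.421×0.68 = 16.7 V.
Saturation requires V_DS ≥ V_GS − V_t = 1.02 V; 16.7 ≥ 1.02 ✓.

I_D ≈ 0.42 mA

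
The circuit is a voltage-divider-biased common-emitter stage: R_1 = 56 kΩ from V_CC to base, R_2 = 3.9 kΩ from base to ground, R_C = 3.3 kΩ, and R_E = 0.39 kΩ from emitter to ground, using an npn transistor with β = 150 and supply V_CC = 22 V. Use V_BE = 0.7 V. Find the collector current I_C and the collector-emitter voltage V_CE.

Thevenize the base divider: V_Th = V_CC·R_2/(R_1+R_2) = 22×3.9/59.9 = 1.43 V, R_Th = R_1‖R_2 = 3.65 kΩ.
Base-emitter loop: V_Th = I_B·R_Th + V_BE + (β+1)I_B·R_E, so I_B = (1.43 − 0.7) / (3.65 + 151×0.39) = 0.0117 mA.
I_C = β·I_B = 150×0.0117 = 1.76 mA, and I_E = (β+1)I_B = 1.77 mA.
V_CE = V_CC − I_C·R_C − I_E·R_E = 22 − 1.76×3.3 − 1.77×0.39 = 15.5 V.
V_CE = 15.5 V > 0.2 V confirms active-region operation.

I_C ≈ 1.8 mA, V_CE ≈ 16 V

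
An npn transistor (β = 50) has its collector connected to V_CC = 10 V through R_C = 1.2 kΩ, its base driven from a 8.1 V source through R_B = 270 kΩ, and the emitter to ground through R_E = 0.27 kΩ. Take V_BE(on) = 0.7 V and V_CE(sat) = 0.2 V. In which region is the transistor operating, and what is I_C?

Assume active. Base-emitter loop: I_B = (V_BB − V_BE)/(R_B + (β+1)R_E) = (8.1 − 0.7)/(270 + 51×0.27) = 0.0261 mA.
I_C = β·I_B = 50×0.0261 = 1.3 mA.
V_CE = V_CC − I_C·R_C − I_E·R_E = 10 − 1.3×1.2 − 1.33×0.27 = 8.08 V > V_CE(sat), so the active-region assumption holds.

active; I_C ≈ 1.3 mA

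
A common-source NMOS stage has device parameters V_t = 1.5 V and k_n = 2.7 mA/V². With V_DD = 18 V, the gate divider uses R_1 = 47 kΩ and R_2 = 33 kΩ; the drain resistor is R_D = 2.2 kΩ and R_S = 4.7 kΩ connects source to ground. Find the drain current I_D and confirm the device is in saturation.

V_G = V_DD·R_2/(R_1+R_2) = 18×33/80 = 7.42 V.
Assume saturation: I_D = (k_n/2)(V_GS − V_t)² with V_GS = V_G − I_D·R_S = 7.42 − 4.7·I_D.
Substituting gives 29.8·I_D² − 76.2·I_D + 47.4 = 0, with roots I_D = 1.07 or 1.48 mA.
The root I_D = 1.48 mA gives V_GS = 0.452 V ≤ V_t, so take I_D = 1.07 mA.
Then V_GS = 2.39 V and V_DS = V_DD − I_D(R_D+R_S) = 18 − 1.07×6.9 = 10.6 V.
Saturation requires V_DS ≥ V_GS − V_t = 0.891 V; 10.6 ≥ 0.891 ✓.

I_D ≈ 1.1 mA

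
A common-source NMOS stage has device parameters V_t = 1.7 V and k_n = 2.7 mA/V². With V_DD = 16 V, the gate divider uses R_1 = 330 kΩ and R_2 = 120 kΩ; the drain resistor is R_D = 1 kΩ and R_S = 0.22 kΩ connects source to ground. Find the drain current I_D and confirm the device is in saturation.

I_D ≈ 3.9 mA

V_G = V_DD·R_2/(R_1+R_2) = 16×120/450 = 4.27 V.
Assume saturation: I_D = (k_n/2)(V_GS − V_t)² with V_GS = V_G − I_D·R_S = 4.27 − 0.22·I_D.
Substituting gives 0.0653·I_D² − 2.52·I_D + 8.89 = 0, with roots I_D = 3.92 or 34.7 mA.
The root I_D = 34.7 mA gives V_GS = -3.37 V ≤ V_t, so take I_D = 3.92 mA.
Then V_GS = 3.4 V and V_DS = V_DD − I_D(R_D+R_S) = 16 − 3.92×1.22 = 11.2 V.
Saturation requires V_DS ≥ V_GS − V_t = 1.7 V; 11.2 ≥ 1.7 ✓.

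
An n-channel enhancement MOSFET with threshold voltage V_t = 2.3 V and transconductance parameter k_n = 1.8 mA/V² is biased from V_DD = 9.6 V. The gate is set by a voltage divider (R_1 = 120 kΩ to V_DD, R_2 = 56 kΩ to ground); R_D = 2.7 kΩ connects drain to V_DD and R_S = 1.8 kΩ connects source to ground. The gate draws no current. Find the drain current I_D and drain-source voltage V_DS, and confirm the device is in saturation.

V_G = V_DD·R_2/(R_1+R_2) = 9.6×56/176 = 3.05 V.
Assume saturation: I_D = (k_n/2)(V_GS − V_t)² with V_GS = V_G − I_D·R_S = 3.05 − 1.8·I_D.
Substituting gives 2.92·I_D² − 3.44·I_D + 0.512 = 0, with roots I_D = 0.175 or 1.01 mA.
The root I_D = 1.01 mA gives V_GS = 1.24 V ≤ V_t, so take I_D = 0.175 mA.
Then V_GS = 2.74 V and V_DS = V_DD − I_D(R_D+R_S) = 9.6 − 0.175×4.5 = 8.81 V.
Saturation requires V_DS ≥ V_GS − V_t = 0.44 V; 8.81 ≥ 0.44 ✓.

I_D ≈ 0.17 mA, V_DS ≈ 8.8 V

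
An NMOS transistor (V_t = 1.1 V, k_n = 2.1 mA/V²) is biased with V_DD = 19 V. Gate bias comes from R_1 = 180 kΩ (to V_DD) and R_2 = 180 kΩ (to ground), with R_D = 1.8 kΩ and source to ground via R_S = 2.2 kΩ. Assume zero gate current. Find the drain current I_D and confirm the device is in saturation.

V_G = V_DD·R_2/(R_1+R_2) = 19×180/360 = 9.5 V.
Assume saturation: I_D = (k_n/2)(V_GS − V_t)² with V_GS = V_G − I_D·R_S = 9.5 − 2.2·I_D.
Substituting gives 5.08·I_D² − 39.8·I_D + 74.1 = 0, with roots I_D = 3.04 or 4.79 mA.
The root I_D = 4.79 mA gives V_GS = -1.04 V ≤ V_t, so take I_D = 3.04 mA.
Then V_GS = 2.8 V and V_DS = V_DD − I_D(R_D+R_S) = 19 − 3.04×4 = 6.82 V.
Saturation requires V_DS ≥ V_GS − V_t = 1.7 V; 6.82 ≥ 1.7 ✓.

I_D ≈ 3 mA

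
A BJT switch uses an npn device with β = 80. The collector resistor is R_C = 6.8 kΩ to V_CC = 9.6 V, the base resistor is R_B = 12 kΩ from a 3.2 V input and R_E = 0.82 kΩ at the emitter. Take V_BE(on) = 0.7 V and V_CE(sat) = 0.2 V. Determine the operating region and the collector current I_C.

Assume active: I_B = (3.2 − 0.7)/(12 + 81×0.82) = 0.0319 mA, I_C = β·I_B = 2.55 mA.
Then V_CE = 9.6 − 2.55×6.8 − 2.58×0.82 = -9.86 V < 0.2 V — the active assumption fails.
Re-solve with V_CE = 0.2 V. KCL at the emitter: V_E/R_E = (V_BB−0.7−V_E)/R_B + (V_CC−0.2−V_E)/R_C, giving V_E = 1.1 V.
I_C = (V_CC − 0.2 − V_E)/R_C = (9.4 − 1.1)/6.8 = 1.22 mA.
Check: I_B = (2.5 − 1.1)/12 = 0.117 mA, and β·I_B = 9.35 mA > I_C, confirming saturation.

saturation; I_C ≈ 1.2 mA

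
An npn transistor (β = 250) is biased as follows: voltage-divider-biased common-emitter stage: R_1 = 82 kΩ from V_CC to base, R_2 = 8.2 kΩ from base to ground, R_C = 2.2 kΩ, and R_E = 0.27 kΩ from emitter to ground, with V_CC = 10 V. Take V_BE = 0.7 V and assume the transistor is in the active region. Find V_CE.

V_CE ≈ 8.3 V

Thevenize the base divider: V_Th = V_CC·R_2/(R_1+R_2) = 10×8.2/90.2 = 0.909 V, R_Th = R_1‖R_2 = 7.45 kΩ.
Base-emitter loop: V_Th = I_B·R_Th + V_BE + (β+1)I_B·R_E, so I_B = (0.909 − 0.7) / (7.45 + 251×0.27) = 0.00278 mA.
I_C = β·I_B = 250×0.00278 = 0.695 mA, and I_E = (β+1)I_B = 0.698 mA.
V_CE = V_CC − I_C·R_C − I_E·R_E = 10 − 0.695×2.2 − 0.698×0.27 = 8.28 V.
V_CE = 8.28 V > 0.2 V confirms active-region operation.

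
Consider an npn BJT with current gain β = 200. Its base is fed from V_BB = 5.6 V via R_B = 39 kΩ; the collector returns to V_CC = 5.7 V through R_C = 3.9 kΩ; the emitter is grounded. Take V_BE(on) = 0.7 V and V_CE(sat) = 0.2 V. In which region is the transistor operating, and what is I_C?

Assume active: I_B = (5.6 − 0.7)/39 = 0.126 mA, giving I_C = β·I_B = 25.1 mA.
But then V_CE = 5.7 − 25.1×3.9 = -92.3 V < V_CE(sat) = 0.2 V — impossible in the active region.
So the transistor is saturated. With V_CE = 0.2 V, I_C = (V_CC − 0.2)/R_C = 5.5/3.9 = 1.41 mA.
Check: β·I_B = 25.1 mA > I_C = 1.41 mA, confirming saturation.

saturation; I_C ≈ 1.4 mA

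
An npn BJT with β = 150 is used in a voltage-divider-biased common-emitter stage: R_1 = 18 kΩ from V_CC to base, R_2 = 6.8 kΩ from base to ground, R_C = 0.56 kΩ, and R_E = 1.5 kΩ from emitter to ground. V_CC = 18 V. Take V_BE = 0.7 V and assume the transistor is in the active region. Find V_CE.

Thevenize the base divider: V_Th = V_CC·R_2/(R_1+R_2) = 18×6.8/24.8 = 4.94 V, R_Th = R_1‖R_2 = 4.94 kΩ.
Base-emitter loop: V_Th = I_B·R_Th + V_BE + (β+1)I_B·R_E, so I_B = (4.94 − 0.7) / (4.94 + 151×1.5) = 0.0183 mA.
I_C = β·I_B = 150×0.0183 = 2.75 mA, and I_E = (β+1)I_B = 2.76 mA.
V_CE = V_CC − I_C·R_C − I_E·R_E = 18 − 2.75×0.56 − 2.76×1.5 = 12.3 V.
V_CE = 12.3 V > 0.2 V confirms active-region operation.

V_CE ≈ 12 V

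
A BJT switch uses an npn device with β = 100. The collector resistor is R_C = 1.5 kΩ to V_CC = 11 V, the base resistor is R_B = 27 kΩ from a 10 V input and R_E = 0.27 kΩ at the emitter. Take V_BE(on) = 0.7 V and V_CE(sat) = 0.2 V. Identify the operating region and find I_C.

Assume active: I_B = (10 − 0.7)/(27 + 101×0.27) = 0.171 mA, I_C = β·I_B = 17.1 mA.
Then V_CE = 11 − 17.1×1.5 − 17.3×0.27 = -19.4 V < 0.2 V — the active assumption fails.
Re-solve with V_CE = 0.2 V. KCL at the emitter: V_E/R_E = (V_BB−0.7−V_E)/R_B + (V_CC−0.2−V_E)/R_C, giving V_E = 1.71 V.
I_C = (V_CC − 0.2 − V_E)/R_C = (10.8 − 1.71)/1.5 = 6.06 mA.
Check: I_B = (9.3 − 1.71)/27 = 0.281 mA, and β·I_B = 28.1 mA > I_C, confirming saturation.

saturation; I_C ≈ 6.1 mA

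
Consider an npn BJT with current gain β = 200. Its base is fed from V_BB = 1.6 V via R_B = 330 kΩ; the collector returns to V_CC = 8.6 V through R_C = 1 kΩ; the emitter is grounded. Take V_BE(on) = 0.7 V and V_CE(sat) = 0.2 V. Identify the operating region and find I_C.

active; I_C ≈ 0.55 mA

Assume active. Base-emitter loop: I_B = (V_BB − V_BE)/R_B = (1.6 − 0.7)/330 = 0.00273 mA.
I_C = β·I_B = 200×0.00273 = 0.545 mA.
V_CE = V_CC − I_C·R_C = 8.6 − 0.545×1 = 8.05 V > V_CE(sat), so the active-region assumption holds.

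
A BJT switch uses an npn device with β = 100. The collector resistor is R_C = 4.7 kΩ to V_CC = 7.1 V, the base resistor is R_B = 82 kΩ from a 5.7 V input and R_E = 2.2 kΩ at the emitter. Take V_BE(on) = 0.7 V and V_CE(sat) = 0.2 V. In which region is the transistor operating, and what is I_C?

Assume active: I_B = (5.7 − 0.7)/(82 + 101×2.2) = 0.0164 mA, I_C = β·I_B = 1.64 mA.
Then V_CE = 7.1 − 1.64×4.7 − 1.66×2.2 = -4.28 V < 0.2 V — the active assumption fails.
Re-solve with V_CE = 0.2 V. KCL at the emitter: V_E/R_E = (V_BB−0.7−V_E)/R_B + (V_CC−0.2−V_E)/R_C, giving V_E = 2.25 V.
I_C = (V_CC − 0.2 − V_E)/R_C = (6.9 − 2.25)/4.7 = 0.989 mA.
Check: I_B = (5 − 2.25)/82 = 0.0335 mA, and β·I_B = 3.35 mA > I_C, confirming saturation.

saturation; I_C ≈ 0.99 mA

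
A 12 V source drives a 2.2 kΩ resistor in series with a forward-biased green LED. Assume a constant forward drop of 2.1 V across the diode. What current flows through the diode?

KVL around the loop: 12 = V_D + I·R = 2.1 + I × 2.2 kΩ.
So I = (12 − 2.1) / 2.2 kΩ = 9.9 / 2.2 = 4.5 mA.

I ≈ 4.5 mA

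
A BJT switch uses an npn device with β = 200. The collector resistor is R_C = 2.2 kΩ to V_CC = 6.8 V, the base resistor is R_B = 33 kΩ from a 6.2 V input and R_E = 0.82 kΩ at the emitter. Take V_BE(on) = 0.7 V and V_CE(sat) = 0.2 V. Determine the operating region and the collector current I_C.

Assume active: I_B = (6.2 − 0.7)/(33 + 201×0.82) = 0.0278 mA, I_C = β·I_B = 5.56 mA.
Then V_CE = 6.8 − 5.56×2.2 − 5.59×0.82 = -10 V < 0.2 V — the active assumption fails.
Re-solve with V_CE = 0.2 V. KCL at the emitter: V_E/R_E = (V_BB−0.7−V_E)/R_B + (V_CC−0.2−V_E)/R_C, giving V_E = 1.86 V.
I_C = (V_CC − 0.2 − V_E)/R_C = (6.6 − 1.86)/2.2 = 2.16 mA.
Check: I_B = (5.5 − 1.86)/33 = 0.11 mA, and β·I_B = 22.1 mA > I_C, confirming saturation.

saturation; I_C ≈ 2.2 mA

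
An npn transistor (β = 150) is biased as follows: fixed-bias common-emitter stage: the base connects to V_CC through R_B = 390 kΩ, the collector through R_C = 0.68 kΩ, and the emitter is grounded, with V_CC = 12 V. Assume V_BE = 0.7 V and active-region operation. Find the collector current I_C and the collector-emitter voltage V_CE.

Base loop: V_CC = I_B·R_B + V_BE, so I_B = (12 − 0.7)/390 kΩ = 0.029 mA.
In the active region I_C = β·I_B = 150 × 0.029 = 4.35 mA.
Collector loop: V_CE = V_CC − I_C·R_C = 12 − 4.35×0.68 = 9.04 V.
Since V_CE = 9.04 V > V_CE(sat) ≈ 0.2 V, the transistor is in the active region as assumed.

I_C ≈ 4.3 mA, V_CE ≈ 9 V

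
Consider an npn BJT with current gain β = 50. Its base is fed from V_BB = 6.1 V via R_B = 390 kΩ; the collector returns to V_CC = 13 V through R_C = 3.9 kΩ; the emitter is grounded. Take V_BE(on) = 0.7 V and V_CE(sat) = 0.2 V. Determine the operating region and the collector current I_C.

Assume active. Base-emitter loop: I_B = (V_BB − V_BE)/R_B = (6.1 − 0.7)/390 = 0.0138 mA.
I_C = β·I_B = 50×0.0138 = 0.692 mA.
V_CE = V_CC − I_C·R_C = 13 − 0.692×3.9 = 10.3 V > V_CE(sat), so the active-region assumption holds.

active; I_C ≈ 0.69 mA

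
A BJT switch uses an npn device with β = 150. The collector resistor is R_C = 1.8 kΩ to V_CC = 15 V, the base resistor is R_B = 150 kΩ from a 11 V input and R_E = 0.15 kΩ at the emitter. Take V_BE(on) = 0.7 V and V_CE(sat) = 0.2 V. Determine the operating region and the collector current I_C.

saturation; I_C ≈ 7.6 mA

Assume active: I_B = (11 − 0.7)/(150 + 151×0.15) = 0.0597 mA, I_C = β·I_B = 8.95 mA.
Then V_CE = 15 − 8.95×1.8 − 9.01×0.15 = -2.46 V < 0.2 V — the active assumption fails.
Re-solve with V_CE = 0.2 V. KCL at the emitter: V_E/R_E = (V_BB−0.7−V_E)/R_B + (V_CC−0.2−V_E)/R_C, giving V_E = 1.15 V.
I_C = (V_CC − 0.2 − V_E)/R_C = (14.8 − 1.15)/1.8 = 7.59 mA.
Check: I_B = (10.3 − 1.15)/150 = 0.061 mA, and β·I_B = 9.15 mA > I_C, confirming saturation.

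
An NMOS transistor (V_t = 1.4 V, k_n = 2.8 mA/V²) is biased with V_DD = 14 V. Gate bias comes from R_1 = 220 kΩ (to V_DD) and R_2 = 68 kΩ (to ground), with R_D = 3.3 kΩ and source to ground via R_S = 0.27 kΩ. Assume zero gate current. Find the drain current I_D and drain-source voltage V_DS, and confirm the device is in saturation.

V_G = V_DD·R_2/(R_1+R_2) = 14×68/288 = 3.31 V.
Assume saturation: I_D = (k_n/2)(V_GS − V_t)² with V_GS = V_G − I_D·R_S = 3.31 − 0.27·I_D.
Substituting gives 0.102·I_D² − 2.44·I_D + 5.08 = 0, with roots I_D = 2.31 or 21.6 mA.
The root I_D = 21.6 mA gives V_GS = -2.53 V ≤ V_t, so take I_D = 2.31 mA.
Then V_GS = 2.68 V and V_DS = V_DD − I_D(R_D+R_S) = 14 − 2.31×3.57 = 5.77 V.
Saturation requires V_DS ≥ V_GS − V_t = 1.28 V; 5.77 ≥ 1.28 ✓.

I_D ≈ 2.3 mA, V_DS ≈ 5.8 V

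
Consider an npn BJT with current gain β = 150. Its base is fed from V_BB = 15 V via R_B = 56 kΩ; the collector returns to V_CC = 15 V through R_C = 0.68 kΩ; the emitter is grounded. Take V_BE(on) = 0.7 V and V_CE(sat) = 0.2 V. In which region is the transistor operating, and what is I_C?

Assume active: I_B = (15 − 0.7)/56 = 0.255 mA, giving I_C = β·I_B = 38.3 mA.
But then V_CE = 15 − 38.3×0.68 = -11 V < V_CE(sat) = 0.2 V — impossible in the active region.
So the transistor is saturated. With V_CE = 0.2 V, I_C = (V_CC − 0.2)/R_C = 14.8/0.68 = 21.8 mA.
Check: β·I_B = 38.3 mA > I_C = 21.8 mA, confirming saturation.

saturation; I_C ≈ 22 mA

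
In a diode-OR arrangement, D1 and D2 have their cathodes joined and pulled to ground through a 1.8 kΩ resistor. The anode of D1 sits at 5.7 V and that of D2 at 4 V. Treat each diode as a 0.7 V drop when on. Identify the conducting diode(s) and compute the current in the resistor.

Assume both conduct. Then node N would need to be at both 5.7−0.7 = 5 V and 4−0.7 = 3.3 V, which is impossible.
Assume only D1 conducts: V_N = 5.7 − 0.7 = 5 V, so I_R = 5/1.8 = 2.78 mA.
Check D2: its anode-to-cathode voltage is 4 − 5 = -1 V < 0.7 V, so it is off. The assumption is consistent.

Only D1 conducts; I_R ≈ 2.8 mA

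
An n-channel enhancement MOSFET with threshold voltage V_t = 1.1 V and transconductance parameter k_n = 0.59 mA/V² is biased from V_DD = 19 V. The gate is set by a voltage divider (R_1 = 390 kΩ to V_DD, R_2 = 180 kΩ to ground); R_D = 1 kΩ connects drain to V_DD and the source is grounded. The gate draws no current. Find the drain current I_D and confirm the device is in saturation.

I_D ≈ 7.1 mA

V_G = V_DD·R_2/(R_1+R_2) = 19×180/570 = 6 V. With the source grounded, V_GS = V_G = 6 V.
Assume saturation: I_D = (k_n/2)(V_GS − V_t)² = (0.59/2)×(6 − 1.1)² = 0.295×4.9² = 7.08 mA.
V_DS = V_DD − I_D·R_D = 19 − 7.08×1 = 11.9 V.
Saturation requires V_DS ≥ V_GS − V_t = 4.9 V; 11.9 ≥ 4.9 ✓.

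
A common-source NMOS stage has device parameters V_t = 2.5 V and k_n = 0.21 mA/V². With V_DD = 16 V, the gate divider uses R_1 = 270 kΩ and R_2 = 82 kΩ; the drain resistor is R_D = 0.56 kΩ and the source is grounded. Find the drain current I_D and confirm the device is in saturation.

I_D ≈ 0.16 mA

V_G = V_DD·R_2/(R_1+R_2) = 16×82/352 = 3.73 V. With the source grounded, V_GS = V_G = 3.73 V.
Assume saturation: I_D = (k_n/2)(V_GS − V_t)² = (0.21/2)×(3.73 − 2.5)² = 0.105×1.23² = 0.158 mA.
V_DS = V_DD − I_D·R_D = 16 − 0.158×0.56 = 15.9 V.
Saturation requires V_DS ≥ V_GS − V_t = 1.23 V; 15.9 ≥ 1.23 ✓.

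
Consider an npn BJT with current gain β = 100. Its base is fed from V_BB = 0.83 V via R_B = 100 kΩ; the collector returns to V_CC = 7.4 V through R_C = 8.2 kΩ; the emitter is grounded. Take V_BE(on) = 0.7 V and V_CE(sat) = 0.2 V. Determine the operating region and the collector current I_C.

active; I_C ≈ 0.13 mA

Assume active. Base-emitter loop: I_B = (V_BB − V_BE)/R_B = (0.83 − 0.7)/100 = 0.0013 mA.
I_C = β·I_B = 100×0.0013 = 0.13 mA.
V_CE = V_CC − I_C·R_C = 7.4 − 0.13×8.2 = 6.33 V > V_CE(sat), so the active-region assumption holds.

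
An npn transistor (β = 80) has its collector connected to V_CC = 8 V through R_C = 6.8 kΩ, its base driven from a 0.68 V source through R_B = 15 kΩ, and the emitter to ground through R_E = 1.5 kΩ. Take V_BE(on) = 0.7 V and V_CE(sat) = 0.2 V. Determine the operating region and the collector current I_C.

cutoff; I_C ≈ 0

V_BB = 0.68 V ≤ V_BE(on) = 0.7 V, so the base-emitter junction is not forward biased.
The transistor is in cutoff: I_B = I_C = 0.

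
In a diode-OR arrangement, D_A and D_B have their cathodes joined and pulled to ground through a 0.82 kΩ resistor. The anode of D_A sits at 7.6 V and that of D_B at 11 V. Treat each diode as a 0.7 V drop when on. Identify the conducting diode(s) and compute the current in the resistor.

Assume both conduct. Then node N would need to be at both 7.6−0.7 = 6.9 V and 11−0.7 = 10.3 V, which is impossible.
Assume only D_B conducts: V_N = 11 − 0.7 = 10.3 V, so I_R = 10.3/0.82 = 12.6 mA.
Check D_A: its anode-to-cathode voltage is 7.6 − 10.3 = -2.7 V < 0.7 V, so it is off. The assumption is consistent.

Only D_B conducts; I_R ≈ 13 mA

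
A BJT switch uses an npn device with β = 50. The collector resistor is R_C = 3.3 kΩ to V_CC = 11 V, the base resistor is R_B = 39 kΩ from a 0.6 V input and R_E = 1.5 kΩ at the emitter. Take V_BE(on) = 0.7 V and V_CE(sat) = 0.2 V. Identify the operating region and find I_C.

cutoff; I_C ≈ 0

V_BB = 0.6 V ≤ V_BE(on) = 0.7 V, so the base-emitter junction is not forward biased.
The transistor is in cutoff: I_B = I_C = 0.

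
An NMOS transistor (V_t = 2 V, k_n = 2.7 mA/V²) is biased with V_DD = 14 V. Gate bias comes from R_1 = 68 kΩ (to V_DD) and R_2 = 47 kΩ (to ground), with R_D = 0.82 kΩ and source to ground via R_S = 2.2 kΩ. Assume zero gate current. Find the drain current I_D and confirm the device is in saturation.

I_D ≈ 1.3 mA

V_G = V_DD·R_2/(R_1+R_2) = 14×47/115 = 5.72 V.
Assume saturation: I_D = (k_n/2)(V_GS − V_t)² with V_GS = V_G − I_D·R_S = 5.72 − 2.2·I_D.
Substituting gives 6.53·I_D² − 23.1·I_D + 18.7 = 0, with roots I_D = 1.25 or 2.28 mA.
The root I_D = 2.28 mA gives V_GS = 0.7 V ≤ V_t, so take I_D = 1.25 mA.
Then V_GS = 2.96 V and V_DS = V_DD − I_D(R_D+R_S) = 14 − 1.25×3.02 = 10.2 V.
Saturation requires V_DS ≥ V_GS − V_t = 0.964 V; 10.2 ≥ 0.964 ✓.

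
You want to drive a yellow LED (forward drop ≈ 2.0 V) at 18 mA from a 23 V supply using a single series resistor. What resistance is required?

The resistor drops V_S − V_D = 23 − 2.0 = 21 V at 18 mA.
R = 21 V / 18 mA = 1.17 kΩ.

R ≈ 1.2 kΩ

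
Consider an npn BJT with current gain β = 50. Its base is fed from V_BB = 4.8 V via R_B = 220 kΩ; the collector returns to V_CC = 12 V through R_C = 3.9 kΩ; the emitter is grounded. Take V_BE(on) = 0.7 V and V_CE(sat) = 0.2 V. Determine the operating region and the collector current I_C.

active; I_C ≈ 0.93 mA

Assume active. Base-emitter loop: I_B = (V_BB − V_BE)/R_B = (4.8 − 0.7)/220 = 0.0186 mA.
I_C = β·I_B = 50×0.0186 = 0.932 mA.
V_CE = V_CC − I_C·R_C = 12 − 0.932×3.9 = 8.37 V > V_CE(sat), so the active-region assumption holds.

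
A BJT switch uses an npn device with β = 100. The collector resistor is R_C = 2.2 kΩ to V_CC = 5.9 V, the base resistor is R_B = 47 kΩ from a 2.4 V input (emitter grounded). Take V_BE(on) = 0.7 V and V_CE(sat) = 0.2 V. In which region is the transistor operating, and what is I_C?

saturation; I_C ≈ 2.6 mA

Assume active: I_B = (2.4 − 0.7)/47 = 0.0362 mA, giving I_C = β·I_B = 3.62 mA.
But then V_CE = 5.9 − 3.62×2.2 = -2.06 V < V_CE(sat) = 0.2 V — impossible in the active region.
So the transistor is saturated. With V_CE = 0.2 V, I_C = (V_CC − 0.2)/R_C = 5.7/2.2 = 2.59 mA.
Check: β·I_B = 3.62 mA > I_C = 2.59 mA, confirming saturation.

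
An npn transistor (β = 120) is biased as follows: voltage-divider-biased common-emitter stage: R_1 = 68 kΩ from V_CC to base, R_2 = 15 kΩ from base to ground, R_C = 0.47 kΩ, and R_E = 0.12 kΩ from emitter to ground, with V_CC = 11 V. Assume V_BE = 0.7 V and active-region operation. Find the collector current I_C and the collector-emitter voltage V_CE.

Thevenize the base divider: V_Th = V_CC·R_2/(R_1+R_2) = 11×15/83 = 1.99 V, R_Th = R_1‖R_2 = 12.3 kΩ.
Base-emitter loop: V_Th = I_B·R_Th + V_BE + (β+1)I_B·R_E, so I_B = (1.99 − 0.7) / (12.3 + 121×0.12) = 0.048 mA.
I_C = β·I_B = 120×0.048 = 5.76 mA, and I_E = (β+1)I_B = 5.81 mA.
V_CE = V_CC − I_C·R_C − I_E·R_E = 11 − 5.76×0.47 − 5.81×0.12 = 7.59 V.
V_CE = 7.59 V > 0.2 V confirms active-region operation.

I_C ≈ 5.8 mA, V_CE ≈ 7.6 V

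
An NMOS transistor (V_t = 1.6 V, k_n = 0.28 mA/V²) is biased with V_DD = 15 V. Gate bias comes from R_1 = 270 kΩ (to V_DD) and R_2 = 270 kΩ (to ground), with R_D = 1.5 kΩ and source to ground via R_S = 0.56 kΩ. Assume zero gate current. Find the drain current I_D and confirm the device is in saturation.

I_D ≈ 2.7 mA

V_G = V_DD·R_2/(R_1+R_2) = 15×270/540 = 7.5 V.
Assume saturation: I_D = (k_n/2)(V_GS − V_t)² with V_GS = V_G − I_D·R_S = 7.5 − 0.56·I_D.
Substituting gives 0.0439·I_D² − 1.93·I_D + 4.87 = 0, with roots I_D = 2.7 or 41.2 mA.
The root I_D = 41.2 mA gives V_GS = -15.5 V ≤ V_t, so take I_D = 2.7 mA.
Then V_GS = 5.99 V and V_DS = V_DD − I_D(R_D+R_S) = 15 − 2.7×2.06 = 9.44 V.
Saturation requires V_DS ≥ V_GS − V_t = 4.39 V; 9.44 ≥ 4.39 ✓.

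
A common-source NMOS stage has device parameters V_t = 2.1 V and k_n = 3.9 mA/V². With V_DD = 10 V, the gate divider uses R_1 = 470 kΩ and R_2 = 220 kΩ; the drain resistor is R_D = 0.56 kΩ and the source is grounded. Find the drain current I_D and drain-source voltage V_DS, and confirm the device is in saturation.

I_D ≈ 2.3 mA, V_DS ≈ 8.7 V

V_G = V_DD·R_2/(R_1+R_2) = 10×220/690 = 3.19 V. With the source grounded, V_GS = V_G = 3.19 V.
Assume saturation: I_D = (k_n/2)(V_GS − V_t)² = (3.9/2)×(3.19 − 2.1)² = 1.95×1.09² = 2.31 mA.
V_DS = V_DD − I_D·R_D = 10 − 2.31×0.56 = 8.71 V.
Saturation requires V_DS ≥ V_GS − V_t = 1.09 V; 8.71 ≥ 1.09 ✓.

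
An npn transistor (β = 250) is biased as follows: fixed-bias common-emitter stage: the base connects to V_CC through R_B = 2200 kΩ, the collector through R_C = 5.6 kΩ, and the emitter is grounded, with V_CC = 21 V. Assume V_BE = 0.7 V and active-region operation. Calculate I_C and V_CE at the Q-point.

I_C ≈ 2.3 mA, V_CE ≈ 8.1 V

Base loop: V_CC = I_B·R_B + V_BE, so I_B = (21 − 0.7)/2200 kΩ = 0.00923 mA.
In the active region I_C = β·I_B = 250 × 0.00923 = 2.31 mA.
Collector loop: V_CE = V_CC − I_C·R_C = 21 − 2.31×5.6 = 8.08 V.
Since V_CE = 8.08 V > V_CE(sat) ≈ 0.2 V, the transistor is in the active region as assumed.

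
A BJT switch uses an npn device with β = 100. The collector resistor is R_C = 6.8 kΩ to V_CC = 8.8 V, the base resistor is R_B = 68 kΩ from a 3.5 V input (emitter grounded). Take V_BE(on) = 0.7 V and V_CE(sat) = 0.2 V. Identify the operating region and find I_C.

Assume active: I_B = (3.5 − 0.7)/68 = 0.0412 mA, giving I_C = β·I_B = 4.12 mA.
But then V_CE = 8.8 − 4.12×6.8 = -19.2 V < V_CE(sat) = 0.2 V — impossible in the active region.
So the transistor is saturated. With V_CE = 0.2 V, I_C = (V_CC − 0.2)/R_C = 8.6/6.8 = 1.26 mA.
Check: β·I_B = 4.12 mA > I_C = 1.26 mA, confirming saturation.

saturation; I_C ≈ 1.3 mA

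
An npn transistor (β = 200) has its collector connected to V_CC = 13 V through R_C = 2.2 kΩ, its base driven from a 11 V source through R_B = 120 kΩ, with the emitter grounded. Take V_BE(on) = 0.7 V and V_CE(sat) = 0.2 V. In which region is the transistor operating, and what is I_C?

saturation; I_C ≈ 5.8 mA

Assume active: I_B = (11 − 0.7)/120 = 0.0858 mA, giving I_C = β·I_B = 17.2 mA.
But then V_CE = 13 − 17.2×2.2 = -24.8 V < V_CE(sat) = 0.2 V — impossible in the active region.
So the transistor is saturated. With V_CE = 0.2 V, I_C = (V_CC − 0.2)/R_C = 12.8/2.2 = 5.82 mA.
Check: β·I_B = 17.2 mA > I_C = 5.82 mA, confirming saturation.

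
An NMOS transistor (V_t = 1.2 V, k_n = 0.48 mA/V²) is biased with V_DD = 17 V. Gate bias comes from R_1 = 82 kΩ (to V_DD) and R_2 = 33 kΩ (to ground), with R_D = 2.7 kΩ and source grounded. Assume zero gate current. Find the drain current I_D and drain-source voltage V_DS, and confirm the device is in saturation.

V_G = V_DD·R_2/(R_1+R_2) = 17×33/115 = 4.88 V. With the source grounded, V_GS = V_G = 4.88 V.
Assume saturation: I_D = (k_n/2)(V_GS − V_t)² = (0.48/2)×(4.88 − 1.2)² = 0.24×3.68² = 3.25 mA.
V_DS = V_DD − I_D·R_D = 17 − 3.25×2.7 = 8.23 V.
Saturation requires V_DS ≥ V_GS − V_t = 3.68 V; 8.23 ≥ 3.68 ✓.

I_D ≈ 3.2 mA, V_DS ≈ 8.2 V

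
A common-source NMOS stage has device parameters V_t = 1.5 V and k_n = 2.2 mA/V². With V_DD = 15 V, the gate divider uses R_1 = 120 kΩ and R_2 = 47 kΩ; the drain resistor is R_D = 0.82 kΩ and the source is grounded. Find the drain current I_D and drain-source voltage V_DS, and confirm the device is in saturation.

V_G = V_DD·R_2/(R_1+R_2) = 15×47/167 = 4.22 V. With the source grounded, V_GS = V_G = 4.22 V.
Assume saturation: I_D = (k_n/2)(V_GS − V_t)² = (2.2/2)×(4.22 − 1.5)² = 1.1×2.72² = 8.15 mA.
V_DS = V_DD − I_D·R_D = 15 − 8.15×0.82 = 8.32 V.
Saturation requires V_DS ≥ V_GS − V_t = 2.72 V; 8.32 ≥ 2.72 ✓.

I_D ≈ 8.1 mA, V_DS ≈ 8.3 V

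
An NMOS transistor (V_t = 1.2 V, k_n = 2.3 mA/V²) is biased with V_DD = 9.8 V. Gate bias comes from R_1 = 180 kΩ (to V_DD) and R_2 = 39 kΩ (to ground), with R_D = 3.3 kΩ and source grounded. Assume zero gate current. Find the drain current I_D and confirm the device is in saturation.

I_D ≈ 0.34 mA

V_G = V_DD·R_2/(R_1+R_2) = 9.8×39/219 = 1.75 V. With the source grounded, V_GS = V_G = 1.75 V.
Assume saturation: I_D = (k_n/2)(V_GS − V_t)² = (2.3/2)×(1.75 − 1.2)² = 1.15×0.545² = 0.342 mA.
V_DS = V_DD − I_D·R_D = 9.8 − 0.342×3.3 = 8.67 V.
Saturation requires V_DS ≥ V_GS − V_t = 0.545 V; 8.67 ≥ 0.545 ✓.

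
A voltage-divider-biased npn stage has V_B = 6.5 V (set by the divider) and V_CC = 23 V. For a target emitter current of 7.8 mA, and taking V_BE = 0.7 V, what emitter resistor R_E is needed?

R_E ≈ 0.74 kΩ

V_E = V_B − V_BE = 6.5 − 0.7 = 5.8 V.
R_E = V_E / I_E = 5.8 / 7.8 = 0.744 kΩ.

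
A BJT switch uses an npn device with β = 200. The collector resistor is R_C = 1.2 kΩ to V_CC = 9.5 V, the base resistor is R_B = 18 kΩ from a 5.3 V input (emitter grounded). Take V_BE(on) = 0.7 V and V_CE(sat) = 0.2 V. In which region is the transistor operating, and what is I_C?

saturation; I_C ≈ 7.8 mA

Assume active: I_B = (5.3 − 0.7)/18 = 0.256 mA, giving I_C = β·I_B = 51.1 mA.
But then V_CE = 9.5 − 51.1×1.2 = -51.8 V < V_CE(sat) = 0.2 V — impossible in the active region.
So the transistor is saturated. With V_CE = 0.2 V, I_C = (V_CC − 0.2)/R_C = 9.3/1.2 = 7.75 mA.
Check: β·I_B = 51.1 mA > I_C = 7.75 mA, confirming saturation.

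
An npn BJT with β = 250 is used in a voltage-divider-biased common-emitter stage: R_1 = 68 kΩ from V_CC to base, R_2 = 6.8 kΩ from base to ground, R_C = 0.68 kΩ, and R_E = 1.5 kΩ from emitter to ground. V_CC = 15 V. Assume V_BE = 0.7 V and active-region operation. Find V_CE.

V_CE ≈ 14 V

Thevenize the base divider: V_Th = V_CC·R_2/(R_1+R_2) = 15×6.8/74.8 = 1.36 V, R_Th = R_1‖R_2 = 6.18 kΩ.
Base-emitter loop: V_Th = I_B·R_Th + V_BE + (β+1)I_B·R_E, so I_B = (1.36 − 0.7) / (6.18 + 251×1.5) = 0.00173 mA.
I_C = β·I_B = 250×0.00173 = 0.434 mA, and I_E = (β+1)I_B = 0.435 mA.
V_CE = V_CC − I_C·R_C − I_E·R_E = 15 − 0.434×0.68 − 0.435×1.5 = 14.1 V.
V_CE = 14.1 V > 0.2 V confirms active-region operation.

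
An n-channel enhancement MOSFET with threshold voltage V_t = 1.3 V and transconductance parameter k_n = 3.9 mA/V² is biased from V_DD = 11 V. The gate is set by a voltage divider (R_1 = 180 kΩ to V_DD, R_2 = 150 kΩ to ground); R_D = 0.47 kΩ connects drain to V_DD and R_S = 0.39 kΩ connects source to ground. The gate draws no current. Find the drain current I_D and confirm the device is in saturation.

I_D ≈ 5.3 mA

V_G = V_DD·R_2/(R_1+R_2) = 11×150/330 = 5 V.
Assume saturation: I_D = (k_n/2)(V_GS − V_t)² with V_GS = V_G − I_D·R_S = 5 − 0.39·I_D.
Substituting gives 0.297·I_D² − 6.63·I_D + 26.7 = 0, with roots I_D = 5.27 or 17.1 mA.
The root I_D = 17.1 mA gives V_GS = -1.66 V ≤ V_t, so take I_D = 5.27 mA.
Then V_GS = 2.94 V and V_DS = V_DD − I_D(R_D+R_S) = 11 − 5.27×0.86 = 6.47 V.
Saturation requires V_DS ≥ V_GS − V_t = 1.64 V; 6.47 ≥ 1.64 ✓.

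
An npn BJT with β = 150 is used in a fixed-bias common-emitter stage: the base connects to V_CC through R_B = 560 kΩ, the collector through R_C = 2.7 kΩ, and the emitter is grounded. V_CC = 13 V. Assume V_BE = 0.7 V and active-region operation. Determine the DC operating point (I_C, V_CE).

I_C ≈ 3.3 mA, V_CE ≈ 4.1 V

Base loop: V_CC = I_B·R_B + V_BE, so I_B = (13 − 0.7)/560 kΩ = 0.022 mA.
In the active region I_C = β·I_B = 150 × 0.022 = 3.29 mA.
Collector loop: V_CE = V_CC − I_C·R_C = 13 − 3.29×2.7 = 4.1 V.
Since V_CE = 4.1 V > V_CE(sat) ≈ 0.2 V, the transistor is in the active region as assumed.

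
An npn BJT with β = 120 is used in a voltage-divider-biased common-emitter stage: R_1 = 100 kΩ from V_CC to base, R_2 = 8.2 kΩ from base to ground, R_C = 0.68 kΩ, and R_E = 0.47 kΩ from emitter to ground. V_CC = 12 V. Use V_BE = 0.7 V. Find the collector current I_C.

I_C ≈ 0.39 mA

Thevenize the base divider: V_Th = V_CC·R_2/(R_1+R_2) = 12×8.2/108 = 0.909 V, R_Th = R_1‖R_2 = 7.58 kΩ.
Base-emitter loop: V_Th = I_B·R_Th + V_BE + (β+1)I_B·R_E, so I_B = (0.909 − 0.7) / (7.58 + 121×0.47) = 0.00325 mA.
I_C = β·I_B = 120×0.00325 = 0.39 mA, and I_E = (β+1)I_B = 0.393 mA.
V_CE = V_CC − I_C·R_C − I_E·R_E = 12 − 0.39×0.68 − 0.393×0.47 = 11.6 V.
V_CE = 11.6 V > 0.2 V confirms active-region operation.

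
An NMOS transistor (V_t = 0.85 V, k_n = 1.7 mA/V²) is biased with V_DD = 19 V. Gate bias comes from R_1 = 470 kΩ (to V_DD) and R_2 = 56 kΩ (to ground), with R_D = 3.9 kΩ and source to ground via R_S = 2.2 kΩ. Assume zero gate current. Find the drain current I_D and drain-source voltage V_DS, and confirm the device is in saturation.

V_G = V_DD·R_2/(R_1+R_2) = 19×56/526 = 2.02 V.
Assume saturation: I_D = (k_n/2)(V_GS − V_t)² with V_GS = V_G − I_D·R_S = 2.02 − 2.2·I_D.
Substituting gives 4.11·I_D² − 5.39·I_D + 1.17 = 0, with roots I_D = 0.275 or 1.03 mA.
The root I_D = 1.03 mA gives V_GS = -0.253 V ≤ V_t, so take I_D = 0.275 mA.
Then V_GS = 1.42 V and V_DS = V_DD − I_D(R_D+R_S) = 19 − 0.275×6.1 = 17.3 V.
Saturation requires V_DS ≥ V_GS − V_t = 0.568 V; 17.3 ≥ 0.568 ✓.

I_D ≈ 0.27 mA, V_DS ≈ 17 V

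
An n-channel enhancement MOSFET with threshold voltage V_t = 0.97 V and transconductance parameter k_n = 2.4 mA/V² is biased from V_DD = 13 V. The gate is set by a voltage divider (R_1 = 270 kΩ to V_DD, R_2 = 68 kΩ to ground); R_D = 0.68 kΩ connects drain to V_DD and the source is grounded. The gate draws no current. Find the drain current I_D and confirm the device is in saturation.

V_G = V_DD·R_2/(R_1+R_2) = 13×68/338 = 2.62 V. With the source grounded, V_GS = V_G = 2.62 V.
Assume saturation: I_D = (k_n/2)(V_GS − V_t)² = (2.4/2)×(2.62 − 0.97)² = 1.2×1.65² = 3.25 mA.
V_DS = V_DD − I_D·R_D = 13 − 3.25×0.68 = 10.8 V.
Saturation requires V_DS ≥ V_GS − V_t = 1.65 V; 10.8 ≥ 1.65 ✓.

I_D ≈ 3.2 mA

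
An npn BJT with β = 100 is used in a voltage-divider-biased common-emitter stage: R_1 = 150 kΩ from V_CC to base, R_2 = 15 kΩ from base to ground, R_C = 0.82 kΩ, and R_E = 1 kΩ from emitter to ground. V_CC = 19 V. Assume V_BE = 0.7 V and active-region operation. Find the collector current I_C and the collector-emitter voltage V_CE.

I_C ≈ 0.9 mA, V_CE ≈ 17 V

Thevenize the base divider: V_Th = V_CC·R_2/(R_1+R_2) = 19×15/165 = 1.73 V, R_Th = R_1‖R_2 = 13.6 kΩ.
Base-emitter loop: V_Th = I_B·R_Th + V_BE + (β+1)I_B·R_E, so I_B = (1.73 − 0.7) / (13.6 + 101×1) = 0.00896 mA.
I_C = β·I_B = 100×0.00896 = 0.896 mA, and I_E = (β+1)I_B = 0.905 mA.
V_CE = V_CC − I_C·R_C − I_E·R_E = 19 − 0.896×0.82 − 0.905×1 = 17.4 V.
V_CE = 17.4 V > 0.2 V confirms active-region operation.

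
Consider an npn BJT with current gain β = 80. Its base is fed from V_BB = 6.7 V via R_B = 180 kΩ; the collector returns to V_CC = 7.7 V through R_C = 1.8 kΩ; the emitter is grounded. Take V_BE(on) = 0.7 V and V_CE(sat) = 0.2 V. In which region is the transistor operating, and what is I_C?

Assume active. Base-emitter loop: I_B = (V_BB − V_BE)/R_B = (6.7 − 0.7)/180 = 0.0333 mA.
I_C = β·I_B = 80×0.0333 = 2.67 mA.
V_CE = V_CC − I_C·R_C = 7.7 − 2.67×1.8 = 2.9 V > V_CE(sat), so the active-region assumption holds.

active; I_C ≈ 2.7 mA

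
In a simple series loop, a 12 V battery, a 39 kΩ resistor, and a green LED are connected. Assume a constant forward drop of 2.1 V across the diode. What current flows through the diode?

KVL around the loop: 12 = V_D + I·R = 2.1 + I × 39 kΩ.
So I = (12 − 2.1) / 39 kΩ = 9.9 / 39 = 0.254 mA.

I ≈ 0.25 mA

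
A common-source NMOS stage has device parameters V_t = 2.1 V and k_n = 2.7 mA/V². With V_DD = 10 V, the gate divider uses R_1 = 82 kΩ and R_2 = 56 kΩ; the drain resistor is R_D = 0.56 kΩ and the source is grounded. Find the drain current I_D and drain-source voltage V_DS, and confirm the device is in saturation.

V_G = V_DD·R_2/(R_1+R_2) = 10×56/138 = 4.06 V. With the source grounded, V_GS = V_G = 4.06 V.
Assume saturation: I_D = (k_n/2)(V_GS − V_t)² = (2.7/2)×(4.06 − 2.1)² = 1.35×1.96² = 5.18 mA.
V_DS = V_DD − I_D·R_D = 10 − 5.18×0.56 = 7.1 V.
Saturation requires V_DS ≥ V_GS − V_t = 1.96 V; 7.1 ≥ 1.96 ✓.

I_D ≈ 5.2 mA, V_DS ≈ 7.1 V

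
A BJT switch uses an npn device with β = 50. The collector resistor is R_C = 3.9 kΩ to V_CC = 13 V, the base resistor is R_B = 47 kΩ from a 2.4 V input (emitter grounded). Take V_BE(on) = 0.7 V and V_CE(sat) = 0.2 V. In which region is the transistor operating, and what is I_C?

active; I_C ≈ 1.8 mA

Assume active. Base-emitter loop: I_B = (V_BB − V_BE)/R_B = (2.4 − 0.7)/47 = 0.0362 mA.
I_C = β·I_B = 50×0.0362 = 1.81 mA.
V_CE = V_CC − I_C·R_C = 13 − 1.81×3.9 = 5.95 V > V_CE(sat), so the active-region assumption holds.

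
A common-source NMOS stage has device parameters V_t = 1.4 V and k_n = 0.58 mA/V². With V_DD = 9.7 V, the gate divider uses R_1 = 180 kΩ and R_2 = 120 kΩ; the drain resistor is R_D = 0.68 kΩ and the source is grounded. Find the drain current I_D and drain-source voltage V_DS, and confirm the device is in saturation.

I_D ≈ 1.8 mA, V_DS ≈ 8.5 V

V_G = V_DD·R_2/(R_1+R_2) = 9.7×120/300 = 3.88 V. With the source grounded, V_GS = V_G = 3.88 V.
Assume saturation: I_D = (k_n/2)(V_GS − V_t)² = (0.58/2)×(3.88 − 1.4)² = 0.29×2.48² = 1.78 mA.
V_DS = V_DD − I_D·R_D = 9.7 − 1.78×0.68 = 8.49 V.
Saturation requires V_DS ≥ V_GS − V_t = 2.48 V; 8.49 ≥ 2.48 ✓.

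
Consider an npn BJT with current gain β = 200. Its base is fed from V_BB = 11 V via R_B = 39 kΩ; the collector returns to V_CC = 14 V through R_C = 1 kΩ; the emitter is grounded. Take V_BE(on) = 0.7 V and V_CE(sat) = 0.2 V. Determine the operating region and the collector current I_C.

Assume active: I_B = (11 − 0.7)/39 = 0.264 mA, giving I_C = β·I_B = 52.8 mA.
But then V_CE = 14 − 52.8×1 = -38.8 V < V_CE(sat) = 0.2 V — impossible in the active region.
So the transistor is saturated. With V_CE = 0.2 V, I_C = (V_CC − 0.2)/R_C = 13.8/1 = 13.8 mA.
Check: β·I_B = 52.8 mA > I_C = 13.8 mA, confirming saturation.

saturation; I_C ≈ 14 mA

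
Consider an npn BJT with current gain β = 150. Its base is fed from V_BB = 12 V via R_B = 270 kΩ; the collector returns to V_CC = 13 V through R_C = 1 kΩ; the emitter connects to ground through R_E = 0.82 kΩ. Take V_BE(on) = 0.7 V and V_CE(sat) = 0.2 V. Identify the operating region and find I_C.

Assume active. Base-emitter loop: I_B = (V_BB − V_BE)/(R_B + (β+1)R_E) = (12 − 0.7)/(270 + 151×0.82) = 0.0287 mA.
I_C = β·I_B = 150×0.0287 = 4.3 mA.
V_CE = V_CC − I_C·R_C − I_E·R_E = 13 − 4.3×1 − 4.33×0.82 = 5.14 V > V_CE(sat), so the active-region assumption holds.

active; I_C ≈ 4.3 mA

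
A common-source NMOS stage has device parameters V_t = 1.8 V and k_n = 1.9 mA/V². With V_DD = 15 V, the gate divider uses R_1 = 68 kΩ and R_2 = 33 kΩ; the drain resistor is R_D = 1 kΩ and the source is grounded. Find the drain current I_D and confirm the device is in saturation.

I_D ≈ 9.1 mA

V_G = V_DD·R_2/(R_1+R_2) = 15×33/101 = 4.9 V. With the source grounded, V_GS = V_G = 4.9 V.
Assume saturation: I_D = (k_n/2)(V_GS − V_t)² = (1.9/2)×(4.9 − 1.8)² = 0.95×3.1² = 9.14 mA.
V_DS = V_DD − I_D·R_D = 15 − 9.14×1 = 5.86 V.
Saturation requires V_DS ≥ V_GS − V_t = 3.1 V; 5.86 ≥ 3.1 ✓.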